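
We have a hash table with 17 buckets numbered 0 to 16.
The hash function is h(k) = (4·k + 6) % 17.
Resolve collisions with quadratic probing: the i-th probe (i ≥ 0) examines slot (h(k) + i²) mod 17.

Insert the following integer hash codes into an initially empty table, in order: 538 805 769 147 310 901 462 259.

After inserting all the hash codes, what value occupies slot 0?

147

538 hashes to 16; slot 16 is free -> place at 16.
805 hashes to 13; slot 13 is free -> place at 13.
769 hashes to 5; slot 5 is free -> place at 5.
147 hashes to 16; 16 taken -> place at 0.
310 hashes to 5; 5 taken -> place at 6.
901 hashes to 6; 6 taken -> place at 7.
462 hashes to 1; slot 1 is free -> place at 1.
259 hashes to 5; 5,6 taken -> place at 9.
Table: [147, 462, ., ., ., 769, 310, 901, ., 259, ., ., ., 805, ., ., 538]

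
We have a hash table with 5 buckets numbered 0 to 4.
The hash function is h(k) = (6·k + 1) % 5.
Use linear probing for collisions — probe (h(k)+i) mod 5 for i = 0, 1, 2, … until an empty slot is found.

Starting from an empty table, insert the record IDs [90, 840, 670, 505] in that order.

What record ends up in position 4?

505

90: h=1 → slot 1
840: h=1, probe 1,2 → slot 2
670: h=1, probe 1,2,3 → slot 3
505: h=1, probe 1,2,3,4 → slot 4
Table: [-, 90, 840, 670, 505]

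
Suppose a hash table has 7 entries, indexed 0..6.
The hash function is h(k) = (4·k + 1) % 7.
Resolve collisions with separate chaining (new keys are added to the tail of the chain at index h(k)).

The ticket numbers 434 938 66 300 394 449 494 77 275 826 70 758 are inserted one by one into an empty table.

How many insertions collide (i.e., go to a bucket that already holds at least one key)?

6

Insert 434: h=1, bucket 1 empty -> new chain.
Insert 938: h=1, bucket 1 nonempty -> append to chain.
Insert 66: h=6, bucket 6 empty -> new chain.
Insert 300: h=4, bucket 4 empty -> new chain.
Insert 394: h=2, bucket 2 empty -> new chain.
Insert 449: h=5, bucket 5 empty -> new chain.
Insert 494: h=3, bucket 3 empty -> new chain.
Insert 77: h=1, bucket 1 nonempty -> append to chain.
Insert 275: h=2, bucket 2 nonempty -> append to chain.
Insert 826: h=1, bucket 1 nonempty -> append to chain.
Insert 70: h=1, bucket 1 nonempty -> append to chain.
Insert 758: h=2, bucket 2 nonempty -> append to chain.
Final buckets:
0: _
1: 434 -> 938 -> 77 -> 826 -> 70
2: 394 -> 275 -> 758
3: 494
4: 300
5: 449
6: 66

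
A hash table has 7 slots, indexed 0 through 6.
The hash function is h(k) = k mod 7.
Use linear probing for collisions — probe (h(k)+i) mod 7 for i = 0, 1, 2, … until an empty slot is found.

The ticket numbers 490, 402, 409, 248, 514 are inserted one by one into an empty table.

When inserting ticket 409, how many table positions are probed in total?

490 hashes to 0; slot 0 is free -> place at 0.
402 hashes to 3; slot 3 is free -> place at 3.
409 hashes to 3; 3 taken -> place at 4.
248 hashes to 3; 3,4 taken -> place at 5.
514 hashes to 3; 3,4,5 taken -> place at 6.
Table: [490, ., ., 402, 409, 248, 514]

2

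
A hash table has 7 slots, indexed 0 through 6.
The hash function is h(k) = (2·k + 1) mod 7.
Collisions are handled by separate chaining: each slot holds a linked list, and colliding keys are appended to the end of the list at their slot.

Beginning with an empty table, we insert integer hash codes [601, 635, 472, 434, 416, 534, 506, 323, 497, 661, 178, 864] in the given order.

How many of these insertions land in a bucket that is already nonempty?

6

601 → bucket 6
635 → bucket 4
472 → bucket 0
434 → bucket 1
416 → bucket 0 (collision)
534 → bucket 5
506 → bucket 5 (collision)
323 → bucket 3
497 → bucket 1 (collision)
661 → bucket 0 (collision)
178 → bucket 0 (collision)
864 → bucket 0 (collision)
Final buckets:
0: 472 -> 416 -> 661 -> 178 -> 864
1: 434 -> 497
2: ∅
3: 323
4: 635
5: 534 -> 506
6: 601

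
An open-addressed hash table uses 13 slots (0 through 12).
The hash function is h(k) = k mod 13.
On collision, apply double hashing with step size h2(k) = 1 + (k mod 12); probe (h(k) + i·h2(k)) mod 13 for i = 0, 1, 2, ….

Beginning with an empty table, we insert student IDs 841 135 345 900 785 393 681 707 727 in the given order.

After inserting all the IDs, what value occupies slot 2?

841: h=9 -> slot 9
135: h=5 -> slot 5
345: h=7 -> slot 7
900: h=3 -> slot 3
785: h=5, h2=6, probe 5,11 -> slot 11
393: h=3, h2=10, probe 3,0 -> slot 0
681: h=5, h2=10, probe 5,2 -> slot 2
707: h=5, h2=12, probe 5,4 -> slot 4
727: h=12 -> slot 12
Table: [393, ., 681, 900, 707, 135, ., 345, ., 841, ., 785, 727]

681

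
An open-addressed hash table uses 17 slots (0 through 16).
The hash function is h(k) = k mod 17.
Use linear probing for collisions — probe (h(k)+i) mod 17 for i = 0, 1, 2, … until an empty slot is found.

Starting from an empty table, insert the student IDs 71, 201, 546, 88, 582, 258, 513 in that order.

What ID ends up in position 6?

71 hashes to 3; slot 3 is free -> place at 3.
201 hashes to 14; slot 14 is free -> place at 14.
546 hashes to 2; slot 2 is free -> place at 2.
88 hashes to 3; 3 taken -> place at 4.
582 hashes to 4; 4 taken -> place at 5.
258 hashes to 3; 3,4,5 taken -> place at 6.
513 hashes to 3; 3,4,5,6 taken -> place at 7.
Table: [—, —, 546, 71, 88, 582, 258, 513, —, —, —, —, —, —, 201, —, —]

258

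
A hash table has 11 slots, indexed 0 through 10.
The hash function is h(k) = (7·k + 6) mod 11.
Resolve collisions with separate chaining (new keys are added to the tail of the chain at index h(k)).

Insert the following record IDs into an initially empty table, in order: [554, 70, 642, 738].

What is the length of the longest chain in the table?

3

554 → bucket 1
70 → bucket 1 (collision)
642 → bucket 1 (collision)
738 → bucket 2
Final buckets:
0: —
1: 554 -> 70 -> 642
2: 738
3: —
4: —
5: —
6: —
7: —
8: —
9: —
10: —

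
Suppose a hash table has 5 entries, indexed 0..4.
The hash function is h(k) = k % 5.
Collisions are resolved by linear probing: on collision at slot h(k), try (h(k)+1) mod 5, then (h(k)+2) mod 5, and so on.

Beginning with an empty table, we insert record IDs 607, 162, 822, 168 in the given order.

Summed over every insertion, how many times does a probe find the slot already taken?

5

607 hashes to 2; slot 2 is free → place at 2.
162 hashes to 2; 2 taken → place at 3.
822 hashes to 2; 2,3 taken → place at 4.
168 hashes to 3; 3,4 taken → place at 0.
Table: [168, _, 607, 162, 822]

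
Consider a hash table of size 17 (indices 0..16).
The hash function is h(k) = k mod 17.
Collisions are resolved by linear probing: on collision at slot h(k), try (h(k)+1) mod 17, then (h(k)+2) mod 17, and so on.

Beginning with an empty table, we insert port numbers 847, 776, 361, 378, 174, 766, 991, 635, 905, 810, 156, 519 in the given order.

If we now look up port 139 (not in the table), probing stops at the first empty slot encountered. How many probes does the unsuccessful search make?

Insert 847: h=14, slot 14 empty → index 14.
Insert 776: h=11, slot 11 empty → index 11.
Insert 361: h=4, slot 4 empty → index 4.
Insert 378: h=4, slot 4 occupied → index 5.
Insert 174: h=4, slots 4,5 occupied → index 6.
Insert 766: h=1, slot 1 empty → index 1.
Insert 991: h=5, slots 5,6 occupied → index 7.
Insert 635: h=6, slots 6,7 occupied → index 8.
Insert 905: h=4, slots 4,5,6,7,8 occupied → index 9.
Insert 810: h=11, slot 11 occupied → index 12.
Insert 156: h=3, slot 3 empty → index 3.
Insert 519: h=9, slot 9 occupied → index 10.
Table: [., 766, ., 156, 361, 378, 174, 991, 635, 905, 519, 776, 810, ., 847, ., .]
Lookup 139: h=3, probe 3,4,5,6,7,8,9,10,11,12,13 → slot 13 empty, not found.

11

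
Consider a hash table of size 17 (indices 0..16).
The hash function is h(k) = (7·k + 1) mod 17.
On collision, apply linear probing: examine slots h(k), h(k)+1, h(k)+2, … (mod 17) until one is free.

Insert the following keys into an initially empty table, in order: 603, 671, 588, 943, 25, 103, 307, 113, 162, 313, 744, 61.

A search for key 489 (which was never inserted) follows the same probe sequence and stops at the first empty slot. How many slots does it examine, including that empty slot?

603 hashes to 6; slot 6 is free → place at 6.
671 hashes to 6; 6 taken → place at 7.
588 hashes to 3; slot 3 is free → place at 3.
943 hashes to 6; 6,7 taken → place at 8.
25 hashes to 6; 6,7,8 taken → place at 9.
103 hashes to 8; 8,9 taken → place at 10.
307 hashes to 8; 8,9,10 taken → place at 11.
113 hashes to 10; 10,11 taken → place at 12.
162 hashes to 13; slot 13 is free → place at 13.
313 hashes to 16; slot 16 is free → place at 16.
744 hashes to 7; 7,8,9,10,11,12,13 taken → place at 14.
61 hashes to 3; 3 taken → place at 4.
Table: [∅, ∅, ∅, 588, 61, ∅, 603, 671, 943, 25, 103, 307, 113, 162, 744, ∅, 313]
Lookup 489: h=7, probe 7,8,9,10,11,12,13,14,15 → slot 15 empty, not found.

9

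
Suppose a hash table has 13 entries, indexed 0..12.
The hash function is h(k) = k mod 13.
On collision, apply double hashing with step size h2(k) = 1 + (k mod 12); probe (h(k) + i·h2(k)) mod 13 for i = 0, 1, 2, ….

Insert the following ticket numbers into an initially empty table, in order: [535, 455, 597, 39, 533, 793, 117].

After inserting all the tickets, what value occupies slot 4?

39

Insert 535: h=2, slot 2 empty => index 2.
Insert 455: h=0, slot 0 empty => index 0.
Insert 597: h=12, slot 12 empty => index 12.
Insert 39: h=0, h2=4, slot 0 occupied => index 4.
Insert 533: h=0, h2=6, slot 0 occupied => index 6.
Insert 793: h=0, h2=2, slots 0,2,4,6 occupied => index 8.
Insert 117: h=0, h2=10, slot 0 occupied => index 10.
Table: [455, _, 535, _, 39, _, 533, _, 793, _, 117, _, 597]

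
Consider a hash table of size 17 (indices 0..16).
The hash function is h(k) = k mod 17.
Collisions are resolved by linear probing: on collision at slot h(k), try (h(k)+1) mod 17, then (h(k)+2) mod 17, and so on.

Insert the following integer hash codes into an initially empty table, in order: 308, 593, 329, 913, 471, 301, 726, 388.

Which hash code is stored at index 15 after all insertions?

Insert 308: h=2, slot 2 empty => index 2.
Insert 593: h=15, slot 15 empty => index 15.
Insert 329: h=6, slot 6 empty => index 6.
Insert 913: h=12, slot 12 empty => index 12.
Insert 471: h=12, slot 12 occupied => index 13.
Insert 301: h=12, slots 12,13 occupied => index 14.
Insert 726: h=12, slots 12,13,14,15 occupied => index 16.
Insert 388: h=14, slots 14,15,16 occupied => index 0.
Table: [388, —, 308, —, —, —, 329, —, —, —, —, —, 913, 471, 301, 593, 726]

593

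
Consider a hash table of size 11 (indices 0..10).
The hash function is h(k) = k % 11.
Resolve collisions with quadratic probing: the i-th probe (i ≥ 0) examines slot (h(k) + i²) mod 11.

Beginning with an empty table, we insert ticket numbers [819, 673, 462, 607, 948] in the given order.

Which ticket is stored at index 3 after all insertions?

607

819: h=5 → slot 5
673: h=2 → slot 2
462: h=0 → slot 0
607: h=2, probe 2,3 → slot 3
948: h=2, probe 2,3,6 → slot 6
Table: [462, ., 673, 607, ., 819, 948, ., ., ., .]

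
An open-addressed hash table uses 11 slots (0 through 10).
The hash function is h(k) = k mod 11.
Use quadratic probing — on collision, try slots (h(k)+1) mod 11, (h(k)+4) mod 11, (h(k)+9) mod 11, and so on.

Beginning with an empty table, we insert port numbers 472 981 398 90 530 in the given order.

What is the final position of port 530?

472 hashes to 10; slot 10 is free => place at 10.
981 hashes to 2; slot 2 is free => place at 2.
398 hashes to 2; 2 taken => place at 3.
90 hashes to 2; 2,3 taken => place at 6.
530 hashes to 2; 2,3,6 taken => place at 0.
Table: [530, ., 981, 398, ., ., 90, ., ., ., 472]

0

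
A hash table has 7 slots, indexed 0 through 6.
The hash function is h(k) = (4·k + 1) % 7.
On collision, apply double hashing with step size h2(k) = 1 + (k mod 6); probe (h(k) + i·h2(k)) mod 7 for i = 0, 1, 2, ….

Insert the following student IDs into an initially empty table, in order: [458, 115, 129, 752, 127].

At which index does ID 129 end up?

3

Insert 458: h=6, slot 6 empty -> index 6.
Insert 115: h=6, h2=2, slot 6 occupied -> index 1.
Insert 129: h=6, h2=4, slot 6 occupied -> index 3.
Insert 752: h=6, h2=3, slot 6 occupied -> index 2.
Insert 127: h=5, slot 5 empty -> index 5.
Table: [—, 115, 752, 129, —, 127, 458]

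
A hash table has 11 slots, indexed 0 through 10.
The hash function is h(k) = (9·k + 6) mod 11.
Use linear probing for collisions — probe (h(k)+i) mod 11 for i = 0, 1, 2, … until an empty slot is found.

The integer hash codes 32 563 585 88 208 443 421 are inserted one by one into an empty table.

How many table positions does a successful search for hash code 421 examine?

Insert 32: h=8, slot 8 empty -> index 8.
Insert 563: h=2, slot 2 empty -> index 2.
Insert 585: h=2, slot 2 occupied -> index 3.
Insert 88: h=6, slot 6 empty -> index 6.
Insert 208: h=8, slot 8 occupied -> index 9.
Insert 443: h=0, slot 0 empty -> index 0.
Insert 421: h=0, slot 0 occupied -> index 1.
Table: [443, 421, 563, 585, _, _, 88, _, 32, 208, _]
Lookup 421: h=0, probe 0,1 → found at 1.

2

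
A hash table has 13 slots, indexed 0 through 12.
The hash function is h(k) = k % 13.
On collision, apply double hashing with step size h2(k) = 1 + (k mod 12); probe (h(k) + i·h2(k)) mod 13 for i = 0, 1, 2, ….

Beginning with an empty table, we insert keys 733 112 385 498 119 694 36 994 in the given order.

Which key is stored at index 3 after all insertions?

733: h=5 -> slot 5
112: h=8 -> slot 8
385: h=8, h2=2, probe 8,10 -> slot 10
498: h=4 -> slot 4
119: h=2 -> slot 2
694: h=5, h2=11, probe 5,3 -> slot 3
36: h=10, h2=1, probe 10,11 -> slot 11
994: h=6 -> slot 6
Table: [∅, ∅, 119, 694, 498, 733, 994, ∅, 112, ∅, 385, 36, ∅]

694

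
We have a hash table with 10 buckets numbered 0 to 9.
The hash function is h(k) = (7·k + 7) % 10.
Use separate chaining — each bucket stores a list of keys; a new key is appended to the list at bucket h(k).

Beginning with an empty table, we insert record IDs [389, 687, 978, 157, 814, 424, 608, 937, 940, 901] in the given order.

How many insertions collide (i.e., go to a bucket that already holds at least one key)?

4

389 -> bucket 0
687 -> bucket 6
978 -> bucket 3
157 -> bucket 6 (collision)
814 -> bucket 5
424 -> bucket 5 (collision)
608 -> bucket 3 (collision)
937 -> bucket 6 (collision)
940 -> bucket 7
901 -> bucket 4
Final buckets:
0: 389
1: -
2: -
3: 978 -> 608
4: 901
5: 814 -> 424
6: 687 -> 157 -> 937
7: 940
8: -
9: -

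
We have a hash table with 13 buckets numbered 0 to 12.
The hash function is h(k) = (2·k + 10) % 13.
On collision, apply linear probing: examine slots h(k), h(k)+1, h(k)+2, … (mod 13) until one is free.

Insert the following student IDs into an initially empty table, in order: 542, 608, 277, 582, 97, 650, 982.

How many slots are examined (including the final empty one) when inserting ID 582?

3

542 hashes to 2; slot 2 is free → place at 2.
608 hashes to 4; slot 4 is free → place at 4.
277 hashes to 5; slot 5 is free → place at 5.
582 hashes to 4; 4,5 taken → place at 6.
97 hashes to 9; slot 9 is free → place at 9.
650 hashes to 10; slot 10 is free → place at 10.
982 hashes to 11; slot 11 is free → place at 11.
Table: [—, —, 542, —, 608, 277, 582, —, —, 97, 650, 982, —]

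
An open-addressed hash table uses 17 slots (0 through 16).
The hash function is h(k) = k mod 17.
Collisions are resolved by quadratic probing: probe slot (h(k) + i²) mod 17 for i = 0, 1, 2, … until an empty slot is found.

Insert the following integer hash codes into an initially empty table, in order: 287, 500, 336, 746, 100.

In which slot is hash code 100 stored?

2

Insert 287: h=15, slot 15 empty => index 15.
Insert 500: h=7, slot 7 empty => index 7.
Insert 336: h=13, slot 13 empty => index 13.
Insert 746: h=15, slot 15 occupied => index 16.
Insert 100: h=15, slots 15,16 occupied => index 2.
Table: [-, -, 100, -, -, -, -, 500, -, -, -, -, -, 336, -, 287, 746]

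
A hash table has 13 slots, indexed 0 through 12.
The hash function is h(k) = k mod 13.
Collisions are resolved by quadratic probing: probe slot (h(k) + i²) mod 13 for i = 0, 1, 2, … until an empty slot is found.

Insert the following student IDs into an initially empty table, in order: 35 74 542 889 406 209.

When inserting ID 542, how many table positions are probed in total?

35: h=9 → slot 9
74: h=9, probe 9,10 → slot 10
542: h=9, probe 9,10,0 → slot 0
889: h=5 → slot 5
406: h=3 → slot 3
209: h=1 → slot 1
Table: [542, 209, ∅, 406, ∅, 889, ∅, ∅, ∅, 35, 74, ∅, ∅]

3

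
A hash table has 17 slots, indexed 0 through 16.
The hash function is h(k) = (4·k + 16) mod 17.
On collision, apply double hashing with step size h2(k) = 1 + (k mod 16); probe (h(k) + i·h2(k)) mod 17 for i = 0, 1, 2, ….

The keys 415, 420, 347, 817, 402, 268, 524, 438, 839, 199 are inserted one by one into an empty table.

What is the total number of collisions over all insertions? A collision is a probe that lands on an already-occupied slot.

4

415 hashes to 10; slot 10 is free → place at 10.
420 hashes to 13; slot 13 is free → place at 13.
347 hashes to 10, h2=12; 10 taken → place at 5.
817 hashes to 3; slot 3 is free → place at 3.
402 hashes to 9; slot 9 is free → place at 9.
268 hashes to 0; slot 0 is free → place at 0.
524 hashes to 4; slot 4 is free → place at 4.
438 hashes to 0, h2=7; 0 taken → place at 7.
839 hashes to 6; slot 6 is free → place at 6.
199 hashes to 13, h2=8; 13,4 taken → place at 12.
Table: [268, -, -, 817, 524, 347, 839, 438, -, 402, 415, -, 199, 420, -, -, -]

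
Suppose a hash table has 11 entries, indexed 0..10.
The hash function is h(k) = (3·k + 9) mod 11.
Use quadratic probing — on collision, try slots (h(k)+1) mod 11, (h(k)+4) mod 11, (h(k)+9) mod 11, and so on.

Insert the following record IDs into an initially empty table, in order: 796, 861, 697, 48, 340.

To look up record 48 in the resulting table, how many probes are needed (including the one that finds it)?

3

796: h=10 => slot 10
861: h=7 => slot 7
697: h=10, probe 10,0 => slot 0
48: h=10, probe 10,0,3 => slot 3
340: h=6 => slot 6
Table: [697, ∅, ∅, 48, ∅, ∅, 340, 861, ∅, ∅, 796]
Lookup 48: h=10, probe 10,0,3 → found at 3.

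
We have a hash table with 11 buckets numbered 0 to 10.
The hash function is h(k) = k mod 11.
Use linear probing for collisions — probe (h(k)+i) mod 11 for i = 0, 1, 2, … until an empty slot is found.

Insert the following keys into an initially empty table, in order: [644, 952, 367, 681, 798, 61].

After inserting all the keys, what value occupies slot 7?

Insert 644: h=6, slot 6 empty → index 6.
Insert 952: h=6, slot 6 occupied → index 7.
Insert 367: h=4, slot 4 empty → index 4.
Insert 681: h=10, slot 10 empty → index 10.
Insert 798: h=6, slots 6,7 occupied → index 8.
Insert 61: h=6, slots 6,7,8 occupied → index 9.
Table: [-, -, -, -, 367, -, 644, 952, 798, 61, 681]

952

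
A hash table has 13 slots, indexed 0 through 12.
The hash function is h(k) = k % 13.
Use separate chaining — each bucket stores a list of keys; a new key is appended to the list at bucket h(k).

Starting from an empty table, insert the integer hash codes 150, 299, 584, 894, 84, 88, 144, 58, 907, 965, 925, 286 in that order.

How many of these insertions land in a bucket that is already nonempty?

Insert 150: h=7, bucket 7 empty → new chain.
Insert 299: h=0, bucket 0 empty → new chain.
Insert 584: h=12, bucket 12 empty → new chain.
Insert 894: h=10, bucket 10 empty → new chain.
Insert 84: h=6, bucket 6 empty → new chain.
Insert 88: h=10, bucket 10 nonempty → append to chain.
Insert 144: h=1, bucket 1 empty → new chain.
Insert 58: h=6, bucket 6 nonempty → append to chain.
Insert 907: h=10, bucket 10 nonempty → append to chain.
Insert 965: h=3, bucket 3 empty → new chain.
Insert 925: h=2, bucket 2 empty → new chain.
Insert 286: h=0, bucket 0 nonempty → append to chain.
Final buckets:
0: 299 -> 286
1: 144
2: 925
3: 965
4: -
5: -
6: 84 -> 58
7: 150
8: -
9: -
10: 894 -> 88 -> 907
11: -
12: 584

4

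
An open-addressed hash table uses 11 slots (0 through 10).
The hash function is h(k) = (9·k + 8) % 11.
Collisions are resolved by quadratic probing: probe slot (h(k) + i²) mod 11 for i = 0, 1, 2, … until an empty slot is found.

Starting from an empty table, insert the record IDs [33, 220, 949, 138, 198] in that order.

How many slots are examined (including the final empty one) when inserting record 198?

33 hashes to 8; slot 8 is free => place at 8.
220 hashes to 8; 8 taken => place at 9.
949 hashes to 2; slot 2 is free => place at 2.
138 hashes to 7; slot 7 is free => place at 7.
198 hashes to 8; 8,9 taken => place at 1.
Table: [—, 198, 949, —, —, —, —, 138, 33, 220, —]

3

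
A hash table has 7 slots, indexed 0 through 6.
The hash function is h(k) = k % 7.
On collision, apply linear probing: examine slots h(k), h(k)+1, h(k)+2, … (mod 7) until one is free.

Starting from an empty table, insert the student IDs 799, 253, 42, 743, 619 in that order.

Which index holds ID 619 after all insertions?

4

799 hashes to 1; slot 1 is free → place at 1.
253 hashes to 1; 1 taken → place at 2.
42 hashes to 0; slot 0 is free → place at 0.
743 hashes to 1; 1,2 taken → place at 3.
619 hashes to 3; 3 taken → place at 4.
Table: [42, 799, 253, 743, 619, _, _]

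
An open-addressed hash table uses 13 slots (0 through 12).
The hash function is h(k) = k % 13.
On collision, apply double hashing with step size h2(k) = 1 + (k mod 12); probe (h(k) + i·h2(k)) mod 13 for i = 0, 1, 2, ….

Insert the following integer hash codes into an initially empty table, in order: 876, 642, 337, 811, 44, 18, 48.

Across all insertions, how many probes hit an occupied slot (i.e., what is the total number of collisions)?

876: h=5 => slot 5
642: h=5, h2=7, probe 5,12 => slot 12
337: h=12, h2=2, probe 12,1 => slot 1
811: h=5, h2=8, probe 5,0 => slot 0
44: h=5, h2=9, probe 5,1,10 => slot 10
18: h=5, h2=7, probe 5,12,6 => slot 6
48: h=9 => slot 9
Table: [811, 337, -, -, -, 876, 18, -, -, 48, 44, -, 642]

7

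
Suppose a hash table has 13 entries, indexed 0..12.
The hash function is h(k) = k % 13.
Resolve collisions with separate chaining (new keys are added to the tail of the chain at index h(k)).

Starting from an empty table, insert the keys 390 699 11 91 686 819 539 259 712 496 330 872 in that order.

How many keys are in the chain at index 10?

3

Insert 390: h=0, bucket 0 empty -> new chain.
Insert 699: h=10, bucket 10 empty -> new chain.
Insert 11: h=11, bucket 11 empty -> new chain.
Insert 91: h=0, bucket 0 nonempty -> append to chain.
Insert 686: h=10, bucket 10 nonempty -> append to chain.
Insert 819: h=0, bucket 0 nonempty -> append to chain.
Insert 539: h=6, bucket 6 empty -> new chain.
Insert 259: h=12, bucket 12 empty -> new chain.
Insert 712: h=10, bucket 10 nonempty -> append to chain.
Insert 496: h=2, bucket 2 empty -> new chain.
Insert 330: h=5, bucket 5 empty -> new chain.
Insert 872: h=1, bucket 1 empty -> new chain.
Final buckets:
0: 390 -> 91 -> 819
1: 872
2: 496
3: -
4: -
5: 330
6: 539
7: -
8: -
9: -
10: 699 -> 686 -> 712
11: 11
12: 259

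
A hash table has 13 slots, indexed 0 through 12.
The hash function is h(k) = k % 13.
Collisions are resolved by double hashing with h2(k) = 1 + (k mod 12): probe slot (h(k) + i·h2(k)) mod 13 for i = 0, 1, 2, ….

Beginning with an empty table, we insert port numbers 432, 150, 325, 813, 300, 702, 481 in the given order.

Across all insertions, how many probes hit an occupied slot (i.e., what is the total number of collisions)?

5

432: h=3 -> slot 3
150: h=7 -> slot 7
325: h=0 -> slot 0
813: h=7, h2=10, probe 7,4 -> slot 4
300: h=1 -> slot 1
702: h=0, h2=7, probe 0,7,1,8 -> slot 8
481: h=0, h2=2, probe 0,2 -> slot 2
Table: [325, 300, 481, 432, 813, -, -, 150, 702, -, -, -, -]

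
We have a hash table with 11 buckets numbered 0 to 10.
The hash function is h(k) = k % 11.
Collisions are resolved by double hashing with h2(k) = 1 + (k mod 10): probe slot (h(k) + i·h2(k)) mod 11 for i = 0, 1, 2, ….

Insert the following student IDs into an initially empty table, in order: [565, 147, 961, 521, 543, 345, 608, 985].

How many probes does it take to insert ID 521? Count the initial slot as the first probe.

565: h=4 => slot 4
147: h=4, h2=8, probe 4,1 => slot 1
961: h=4, h2=2, probe 4,6 => slot 6
521: h=4, h2=2, probe 4,6,8 => slot 8
543: h=4, h2=4, probe 4,8,1,5 => slot 5
345: h=4, h2=6, probe 4,10 => slot 10
608: h=3 => slot 3
985: h=6, h2=6, probe 6,1,7 => slot 7
Table: [—, 147, —, 608, 565, 543, 961, 985, 521, —, 345]

3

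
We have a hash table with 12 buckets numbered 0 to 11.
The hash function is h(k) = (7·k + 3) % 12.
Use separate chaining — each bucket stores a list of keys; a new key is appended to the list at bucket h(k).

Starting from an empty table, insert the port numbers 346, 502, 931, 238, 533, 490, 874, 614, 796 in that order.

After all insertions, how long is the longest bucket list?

5

346 -> bucket 1
502 -> bucket 1 (collision)
931 -> bucket 4
238 -> bucket 1 (collision)
533 -> bucket 2
490 -> bucket 1 (collision)
874 -> bucket 1 (collision)
614 -> bucket 5
796 -> bucket 7
Final buckets:
0: .
1: 346 -> 502 -> 238 -> 490 -> 874
2: 533
3: .
4: 931
5: 614
6: .
7: 796
8: .
9: .
10: .
11: .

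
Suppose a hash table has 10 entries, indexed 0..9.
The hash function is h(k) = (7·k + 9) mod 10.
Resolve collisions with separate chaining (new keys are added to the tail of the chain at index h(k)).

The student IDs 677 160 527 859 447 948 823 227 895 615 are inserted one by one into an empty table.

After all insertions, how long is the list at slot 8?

Insert 677: h=8, bucket 8 empty -> new chain.
Insert 160: h=9, bucket 9 empty -> new chain.
Insert 527: h=8, bucket 8 nonempty -> append to chain.
Insert 859: h=2, bucket 2 empty -> new chain.
Insert 447: h=8, bucket 8 nonempty -> append to chain.
Insert 948: h=5, bucket 5 empty -> new chain.
Insert 823: h=0, bucket 0 empty -> new chain.
Insert 227: h=8, bucket 8 nonempty -> append to chain.
Insert 895: h=4, bucket 4 empty -> new chain.
Insert 615: h=4, bucket 4 nonempty -> append to chain.
Final buckets:
0: 823
1: -
2: 859
3: -
4: 895 -> 615
5: 948
6: -
7: -
8: 677 -> 527 -> 447 -> 227
9: 160

4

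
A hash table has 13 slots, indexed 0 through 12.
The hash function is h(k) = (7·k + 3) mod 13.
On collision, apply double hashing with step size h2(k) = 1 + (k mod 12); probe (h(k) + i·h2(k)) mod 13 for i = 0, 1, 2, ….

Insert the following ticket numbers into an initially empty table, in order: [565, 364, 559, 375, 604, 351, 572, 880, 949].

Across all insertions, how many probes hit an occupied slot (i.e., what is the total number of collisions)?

7

565 hashes to 6; slot 6 is free → place at 6.
364 hashes to 3; slot 3 is free → place at 3.
559 hashes to 3, h2=8; 3 taken → place at 11.
375 hashes to 2; slot 2 is free → place at 2.
604 hashes to 6, h2=5; 6,11,3 taken → place at 8.
351 hashes to 3, h2=4; 3 taken → place at 7.
572 hashes to 3, h2=9; 3 taken → place at 12.
880 hashes to 1; slot 1 is free → place at 1.
949 hashes to 3, h2=2; 3 taken → place at 5.
Table: [_, 880, 375, 364, _, 949, 565, 351, 604, _, _, 559, 572]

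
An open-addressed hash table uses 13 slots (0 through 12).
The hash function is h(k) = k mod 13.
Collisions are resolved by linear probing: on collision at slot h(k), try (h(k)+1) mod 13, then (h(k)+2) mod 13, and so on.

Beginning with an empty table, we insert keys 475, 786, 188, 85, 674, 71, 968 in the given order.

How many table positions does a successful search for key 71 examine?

5

Insert 475: h=7, slot 7 empty → index 7.
Insert 786: h=6, slot 6 empty → index 6.
Insert 188: h=6, slots 6,7 occupied → index 8.
Insert 85: h=7, slots 7,8 occupied → index 9.
Insert 674: h=11, slot 11 empty → index 11.
Insert 71: h=6, slots 6,7,8,9 occupied → index 10.
Insert 968: h=6, slots 6,7,8,9,10,11 occupied → index 12.
Table: [., ., ., ., ., ., 786, 475, 188, 85, 71, 674, 968]
Lookup 71: h=6, probe 6,7,8,9,10 → found at 10.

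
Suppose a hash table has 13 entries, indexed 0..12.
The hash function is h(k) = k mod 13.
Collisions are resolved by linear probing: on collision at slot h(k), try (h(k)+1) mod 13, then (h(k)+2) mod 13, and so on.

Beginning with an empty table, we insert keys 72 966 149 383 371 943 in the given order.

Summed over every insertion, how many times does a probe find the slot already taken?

72: h=7 → slot 7
966: h=4 → slot 4
149: h=6 → slot 6
383: h=6, probe 6,7,8 → slot 8
371: h=7, probe 7,8,9 → slot 9
943: h=7, probe 7,8,9,10 → slot 10
Table: [., ., ., ., 966, ., 149, 72, 383, 371, 943, ., .]

7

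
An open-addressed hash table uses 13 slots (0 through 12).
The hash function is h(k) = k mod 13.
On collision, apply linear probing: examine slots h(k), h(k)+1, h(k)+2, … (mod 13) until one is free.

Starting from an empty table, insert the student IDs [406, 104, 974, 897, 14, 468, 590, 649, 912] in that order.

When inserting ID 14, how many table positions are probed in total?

Insert 406: h=3, slot 3 empty → index 3.
Insert 104: h=0, slot 0 empty → index 0.
Insert 974: h=12, slot 12 empty → index 12.
Insert 897: h=0, slot 0 occupied → index 1.
Insert 14: h=1, slot 1 occupied → index 2.
Insert 468: h=0, slots 0,1,2,3 occupied → index 4.
Insert 590: h=5, slot 5 empty → index 5.
Insert 649: h=12, slots 12,0,1,2,3,4,5 occupied → index 6.
Insert 912: h=2, slots 2,3,4,5,6 occupied → index 7.
Table: [104, 897, 14, 406, 468, 590, 649, 912, _, _, _, _, 974]

2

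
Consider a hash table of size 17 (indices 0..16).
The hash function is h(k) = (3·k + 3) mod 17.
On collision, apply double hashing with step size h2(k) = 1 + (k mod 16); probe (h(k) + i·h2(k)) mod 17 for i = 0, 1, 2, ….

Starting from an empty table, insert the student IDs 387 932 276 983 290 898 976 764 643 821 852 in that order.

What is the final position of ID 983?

2

Insert 387: h=8, slot 8 empty → index 8.
Insert 932: h=11, slot 11 empty → index 11.
Insert 276: h=15, slot 15 empty → index 15.
Insert 983: h=11, h2=8, slot 11 occupied → index 2.
Insert 290: h=6, slot 6 empty → index 6.
Insert 898: h=11, h2=3, slot 11 occupied → index 14.
Insert 976: h=7, slot 7 empty → index 7.
Insert 764: h=0, slot 0 empty → index 0.
Insert 643: h=11, h2=4, slots 11,15,2,6 occupied → index 10.
Insert 821: h=1, slot 1 empty → index 1.
Insert 852: h=9, slot 9 empty → index 9.
Table: [764, 821, 983, -, -, -, 290, 976, 387, 852, 643, 932, -, -, 898, 276, -]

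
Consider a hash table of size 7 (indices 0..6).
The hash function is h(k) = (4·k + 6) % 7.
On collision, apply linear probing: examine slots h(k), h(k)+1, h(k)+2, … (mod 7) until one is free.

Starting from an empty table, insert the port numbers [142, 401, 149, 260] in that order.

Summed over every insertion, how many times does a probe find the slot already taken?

142 hashes to 0; slot 0 is free -> place at 0.
401 hashes to 0; 0 taken -> place at 1.
149 hashes to 0; 0,1 taken -> place at 2.
260 hashes to 3; slot 3 is free -> place at 3.
Table: [142, 401, 149, 260, ., ., .]

3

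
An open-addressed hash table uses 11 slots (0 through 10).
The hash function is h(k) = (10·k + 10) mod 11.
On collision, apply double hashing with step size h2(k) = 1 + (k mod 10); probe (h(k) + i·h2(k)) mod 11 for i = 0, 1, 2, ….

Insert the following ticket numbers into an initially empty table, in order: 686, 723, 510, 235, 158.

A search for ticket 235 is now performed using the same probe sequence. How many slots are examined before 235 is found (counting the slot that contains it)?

2

686: h=6 → slot 6
723: h=2 → slot 2
510: h=6, h2=1, probe 6,7 → slot 7
235: h=6, h2=6, probe 6,1 → slot 1
158: h=6, h2=9, probe 6,4 → slot 4
Table: [∅, 235, 723, ∅, 158, ∅, 686, 510, ∅, ∅, ∅]
Lookup 235: h=6, h2=6, probe 6,1 → found at 1.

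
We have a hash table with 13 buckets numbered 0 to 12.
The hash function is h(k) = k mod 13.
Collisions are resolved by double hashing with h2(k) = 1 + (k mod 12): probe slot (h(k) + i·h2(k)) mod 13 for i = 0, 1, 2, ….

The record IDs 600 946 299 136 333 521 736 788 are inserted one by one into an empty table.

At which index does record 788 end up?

600: h=2 => slot 2
946: h=10 => slot 10
299: h=0 => slot 0
136: h=6 => slot 6
333: h=8 => slot 8
521: h=1 => slot 1
736: h=8, h2=5, probe 8,0,5 => slot 5
788: h=8, h2=9, probe 8,4 => slot 4
Table: [299, 521, 600, ., 788, 736, 136, ., 333, ., 946, ., .]

4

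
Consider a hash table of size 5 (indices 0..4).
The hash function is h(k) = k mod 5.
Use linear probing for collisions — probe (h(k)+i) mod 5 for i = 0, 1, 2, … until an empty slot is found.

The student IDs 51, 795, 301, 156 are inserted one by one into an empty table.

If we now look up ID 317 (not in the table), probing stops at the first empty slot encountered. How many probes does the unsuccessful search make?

51: h=1 => slot 1
795: h=0 => slot 0
301: h=1, probe 1,2 => slot 2
156: h=1, probe 1,2,3 => slot 3
Table: [795, 51, 301, 156, —]
Lookup 317: h=2, probe 2,3,4 → slot 4 empty, not found.

3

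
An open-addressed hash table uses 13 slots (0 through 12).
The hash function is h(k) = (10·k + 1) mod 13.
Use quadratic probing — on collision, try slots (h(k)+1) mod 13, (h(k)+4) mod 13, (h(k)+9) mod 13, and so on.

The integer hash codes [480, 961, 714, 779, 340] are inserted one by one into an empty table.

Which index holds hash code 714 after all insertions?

8

480: h=4 -> slot 4
961: h=4, probe 4,5 -> slot 5
714: h=4, probe 4,5,8 -> slot 8
779: h=4, probe 4,5,8,0 -> slot 0
340: h=8, probe 8,9 -> slot 9
Table: [779, ∅, ∅, ∅, 480, 961, ∅, ∅, 714, 340, ∅, ∅, ∅]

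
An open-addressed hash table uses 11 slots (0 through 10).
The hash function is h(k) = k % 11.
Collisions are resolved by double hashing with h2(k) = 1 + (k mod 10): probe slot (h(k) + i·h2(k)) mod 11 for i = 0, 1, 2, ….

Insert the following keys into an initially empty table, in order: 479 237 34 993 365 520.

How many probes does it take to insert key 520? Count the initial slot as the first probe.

479 hashes to 6; slot 6 is free -> place at 6.
237 hashes to 6, h2=8; 6 taken -> place at 3.
34 hashes to 1; slot 1 is free -> place at 1.
993 hashes to 3, h2=4; 3 taken -> place at 7.
365 hashes to 2; slot 2 is free -> place at 2.
520 hashes to 3, h2=1; 3 taken -> place at 4.
Table: [_, 34, 365, 237, 520, _, 479, 993, _, _, _]

2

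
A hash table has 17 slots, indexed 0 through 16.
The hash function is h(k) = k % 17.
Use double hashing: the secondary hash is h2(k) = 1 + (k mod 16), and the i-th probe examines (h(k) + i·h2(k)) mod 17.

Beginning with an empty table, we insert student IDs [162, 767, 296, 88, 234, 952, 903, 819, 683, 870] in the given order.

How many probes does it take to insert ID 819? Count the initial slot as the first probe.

Insert 162: h=9, slot 9 empty -> index 9.
Insert 767: h=2, slot 2 empty -> index 2.
Insert 296: h=7, slot 7 empty -> index 7.
Insert 88: h=3, slot 3 empty -> index 3.
Insert 234: h=13, slot 13 empty -> index 13.
Insert 952: h=0, slot 0 empty -> index 0.
Insert 903: h=2, h2=8, slot 2 occupied -> index 10.
Insert 819: h=3, h2=4, slots 3,7 occupied -> index 11.
Insert 683: h=3, h2=12, slot 3 occupied -> index 15.
Insert 870: h=3, h2=7, slots 3,10,0,7 occupied -> index 14.
Table: [952, -, 767, 88, -, -, -, 296, -, 162, 903, 819, -, 234, 870, 683, -]

3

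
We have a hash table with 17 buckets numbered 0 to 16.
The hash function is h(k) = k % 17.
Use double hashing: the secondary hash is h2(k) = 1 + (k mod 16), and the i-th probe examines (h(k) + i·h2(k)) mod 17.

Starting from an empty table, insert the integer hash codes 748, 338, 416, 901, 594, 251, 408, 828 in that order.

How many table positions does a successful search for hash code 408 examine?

748 hashes to 0; slot 0 is free => place at 0.
338 hashes to 15; slot 15 is free => place at 15.
416 hashes to 8; slot 8 is free => place at 8.
901 hashes to 0, h2=6; 0 taken => place at 6.
594 hashes to 16; slot 16 is free => place at 16.
251 hashes to 13; slot 13 is free => place at 13.
408 hashes to 0, h2=9; 0 taken => place at 9.
828 hashes to 12; slot 12 is free => place at 12.
Table: [748, ., ., ., ., ., 901, ., 416, 408, ., ., 828, 251, ., 338, 594]
Lookup 408: h=0, h2=9, probe 0,9 → found at 9.

2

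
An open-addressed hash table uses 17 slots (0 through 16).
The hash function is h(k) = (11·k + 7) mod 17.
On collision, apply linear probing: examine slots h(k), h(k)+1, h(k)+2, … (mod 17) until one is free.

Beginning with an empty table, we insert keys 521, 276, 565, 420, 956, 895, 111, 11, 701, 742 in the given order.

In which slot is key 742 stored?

12

521: h=9 -> slot 9
276: h=0 -> slot 0
565: h=0, probe 0,1 -> slot 1
420: h=3 -> slot 3
956: h=0, probe 0,1,2 -> slot 2
895: h=9, probe 9,10 -> slot 10
111: h=4 -> slot 4
11: h=9, probe 9,10,11 -> slot 11
701: h=0, probe 0,1,2,3,4,5 -> slot 5
742: h=9, probe 9,10,11,12 -> slot 12
Table: [276, 565, 956, 420, 111, 701, -, -, -, 521, 895, 11, 742, -, -, -, -]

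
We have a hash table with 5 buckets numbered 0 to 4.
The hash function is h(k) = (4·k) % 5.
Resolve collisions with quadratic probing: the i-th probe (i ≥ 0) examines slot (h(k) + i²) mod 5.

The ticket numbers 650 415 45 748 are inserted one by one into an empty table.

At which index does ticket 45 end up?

4

650 hashes to 0; slot 0 is free => place at 0.
415 hashes to 0; 0 taken => place at 1.
45 hashes to 0; 0,1 taken => place at 4.
748 hashes to 2; slot 2 is free => place at 2.
Table: [650, 415, 748, ., 45]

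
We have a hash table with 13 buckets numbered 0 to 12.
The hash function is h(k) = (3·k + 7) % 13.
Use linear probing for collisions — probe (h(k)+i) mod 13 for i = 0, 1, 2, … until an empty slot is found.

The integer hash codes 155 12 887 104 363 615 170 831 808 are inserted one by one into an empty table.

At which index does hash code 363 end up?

6

155 hashes to 4; slot 4 is free → place at 4.
12 hashes to 4; 4 taken → place at 5.
887 hashes to 3; slot 3 is free → place at 3.
104 hashes to 7; slot 7 is free → place at 7.
363 hashes to 4; 4,5 taken → place at 6.
615 hashes to 6; 6,7 taken → place at 8.
170 hashes to 10; slot 10 is free → place at 10.
831 hashes to 4; 4,5,6,7,8 taken → place at 9.
808 hashes to 0; slot 0 is free → place at 0.
Table: [808, -, -, 887, 155, 12, 363, 104, 615, 831, 170, -, -]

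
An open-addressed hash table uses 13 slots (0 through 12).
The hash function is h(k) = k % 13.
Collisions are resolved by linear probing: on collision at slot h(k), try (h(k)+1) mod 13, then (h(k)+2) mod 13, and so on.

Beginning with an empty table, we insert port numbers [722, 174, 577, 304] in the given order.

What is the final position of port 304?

722 hashes to 7; slot 7 is free -> place at 7.
174 hashes to 5; slot 5 is free -> place at 5.
577 hashes to 5; 5 taken -> place at 6.
304 hashes to 5; 5,6,7 taken -> place at 8.
Table: [-, -, -, -, -, 174, 577, 722, 304, -, -, -, -]

8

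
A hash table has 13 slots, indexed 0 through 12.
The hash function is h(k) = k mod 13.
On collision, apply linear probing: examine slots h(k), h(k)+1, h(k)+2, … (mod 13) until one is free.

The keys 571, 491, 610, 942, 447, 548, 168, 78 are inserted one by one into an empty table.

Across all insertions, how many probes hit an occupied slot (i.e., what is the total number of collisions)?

6

571: h=12 => slot 12
491: h=10 => slot 10
610: h=12, probe 12,0 => slot 0
942: h=6 => slot 6
447: h=5 => slot 5
548: h=2 => slot 2
168: h=12, probe 12,0,1 => slot 1
78: h=0, probe 0,1,2,3 => slot 3
Table: [610, 168, 548, 78, ., 447, 942, ., ., ., 491, ., 571]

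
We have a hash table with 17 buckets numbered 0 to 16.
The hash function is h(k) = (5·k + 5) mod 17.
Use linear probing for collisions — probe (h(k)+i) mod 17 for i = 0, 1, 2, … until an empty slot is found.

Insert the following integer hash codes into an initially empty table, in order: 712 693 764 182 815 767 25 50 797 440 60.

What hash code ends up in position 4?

60

712 hashes to 12; slot 12 is free -> place at 12.
693 hashes to 2; slot 2 is free -> place at 2.
764 hashes to 0; slot 0 is free -> place at 0.
182 hashes to 14; slot 14 is free -> place at 14.
815 hashes to 0; 0 taken -> place at 1.
767 hashes to 15; slot 15 is free -> place at 15.
25 hashes to 11; slot 11 is free -> place at 11.
50 hashes to 0; 0,1,2 taken -> place at 3.
797 hashes to 12; 12 taken -> place at 13.
440 hashes to 12; 12,13,14,15 taken -> place at 16.
60 hashes to 16; 16,0,1,2,3 taken -> place at 4.
Table: [764, 815, 693, 50, 60, ., ., ., ., ., ., 25, 712, 797, 182, 767, 440]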